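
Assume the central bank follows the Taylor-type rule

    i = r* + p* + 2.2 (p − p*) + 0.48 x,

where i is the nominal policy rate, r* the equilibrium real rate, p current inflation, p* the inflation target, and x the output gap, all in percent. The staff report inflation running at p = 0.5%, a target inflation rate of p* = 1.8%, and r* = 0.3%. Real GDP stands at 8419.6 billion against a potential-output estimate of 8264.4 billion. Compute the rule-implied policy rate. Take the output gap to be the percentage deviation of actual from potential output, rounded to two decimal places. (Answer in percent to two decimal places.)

Output gap = 100 × (8419.6 − 8264.4) / 8264.4 = 1.88%.
i = 0.30 + 1.80 + 2.2 × (0.50 − 1.80) + 0.48 × 1.88
   = 0.30 + 1.8 − 2.86 + 0.9024 = 0.14

0.14%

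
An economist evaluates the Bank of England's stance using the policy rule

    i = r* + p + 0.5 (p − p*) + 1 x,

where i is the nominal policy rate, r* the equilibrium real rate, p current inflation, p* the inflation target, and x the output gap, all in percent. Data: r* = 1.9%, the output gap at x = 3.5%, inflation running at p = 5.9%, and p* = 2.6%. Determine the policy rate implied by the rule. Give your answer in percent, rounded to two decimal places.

i = 1.9 + 5.9 + 0.5 × (5.9 − 2.6) + 1 × 3.5
   = 1.9 + 5.9 + 1.65 + 3.5 = 12.95

12.95%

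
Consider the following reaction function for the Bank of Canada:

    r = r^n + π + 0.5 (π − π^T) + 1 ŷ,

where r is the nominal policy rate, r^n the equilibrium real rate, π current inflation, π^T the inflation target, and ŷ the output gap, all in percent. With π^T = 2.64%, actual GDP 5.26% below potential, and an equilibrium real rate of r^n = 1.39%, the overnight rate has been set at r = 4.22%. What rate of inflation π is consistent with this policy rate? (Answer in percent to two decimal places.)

Output 5.26% below potential → ŷ = -5.26.
Collecting π: r = r^n + (1 + 0.5) π − 0.5 π^T + 1 ŷ
1.5 π = 4.22 − 1.39 + 0.5 × 2.64 − 1 × (-5.26) = 9.41
π = 9.41 / 1.5 = 6.27

6.27%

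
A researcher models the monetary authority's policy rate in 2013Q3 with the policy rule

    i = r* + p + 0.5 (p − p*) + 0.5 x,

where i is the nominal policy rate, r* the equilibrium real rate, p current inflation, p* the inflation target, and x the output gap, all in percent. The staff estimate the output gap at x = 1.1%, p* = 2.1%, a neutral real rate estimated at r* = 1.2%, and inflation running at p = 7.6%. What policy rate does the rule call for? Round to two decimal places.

i = 1.2 + 7.6 + 0.5 × (7.6 − 2.1) + 0.5 × 1.1
   = 1.2 + 7.6 + 2.75 + 0.55 = 12.10

12.10%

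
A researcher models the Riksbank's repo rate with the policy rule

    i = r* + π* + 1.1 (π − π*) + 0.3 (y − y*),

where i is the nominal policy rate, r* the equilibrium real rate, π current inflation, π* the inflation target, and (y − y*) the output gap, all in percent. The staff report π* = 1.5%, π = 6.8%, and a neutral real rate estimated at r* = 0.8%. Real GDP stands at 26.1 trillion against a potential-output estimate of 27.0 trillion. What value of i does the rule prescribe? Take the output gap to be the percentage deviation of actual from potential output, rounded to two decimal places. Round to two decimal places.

7.13%

Output gap = 100 × (26.1 − 27.0) / 27.0 = -3.33%.
i = 0.80 + 1.50 + 1.1 × (6.80 − 1.50) + 0.3 × (-3.33)
   = 0.80 + 1.5 + 5.83 − 0.999 = 7.13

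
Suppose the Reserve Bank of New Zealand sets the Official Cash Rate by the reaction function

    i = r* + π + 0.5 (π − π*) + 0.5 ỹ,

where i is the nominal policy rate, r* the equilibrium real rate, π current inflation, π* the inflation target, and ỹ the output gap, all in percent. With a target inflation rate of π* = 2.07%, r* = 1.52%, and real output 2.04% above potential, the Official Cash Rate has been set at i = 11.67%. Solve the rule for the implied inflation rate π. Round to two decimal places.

6.78%

Output 2.04% above potential → ỹ = 2.04.
Collecting π: i = r* + (1 + 0.5) π − 0.5 π* + 0.5 ỹ
1.5 π = 11.67 − 1.52 + 0.5 × 2.07 − 0.5 × 2.04 = 10.165
π = 10.165 / 1.5 = 6.78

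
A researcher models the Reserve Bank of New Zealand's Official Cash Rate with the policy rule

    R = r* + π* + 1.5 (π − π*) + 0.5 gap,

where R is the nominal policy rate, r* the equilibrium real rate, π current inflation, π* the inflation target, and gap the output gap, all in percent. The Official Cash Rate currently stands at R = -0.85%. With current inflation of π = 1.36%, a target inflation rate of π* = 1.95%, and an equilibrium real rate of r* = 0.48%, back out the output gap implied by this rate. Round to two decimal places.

0.5 gap = -0.85 − 0.48 − 1.95 − 1.5 × (1.36 − 1.95) = -2.395
gap = -2.395 / 0.5 = -4.79

-4.79%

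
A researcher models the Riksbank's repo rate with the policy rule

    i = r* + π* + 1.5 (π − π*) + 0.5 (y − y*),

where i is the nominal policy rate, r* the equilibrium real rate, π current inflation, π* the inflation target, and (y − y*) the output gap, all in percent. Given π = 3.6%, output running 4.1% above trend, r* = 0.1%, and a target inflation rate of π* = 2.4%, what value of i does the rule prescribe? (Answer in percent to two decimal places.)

Output 4.1% above potential → (y − y*) = 4.1.
i = 0.1 + 2.4 + 1.5 × (3.6 − 2.4) + 0.5 × 4.1
   = 0.1 + 2.4 + 1.8 + 2.05 = 6.35

6.35%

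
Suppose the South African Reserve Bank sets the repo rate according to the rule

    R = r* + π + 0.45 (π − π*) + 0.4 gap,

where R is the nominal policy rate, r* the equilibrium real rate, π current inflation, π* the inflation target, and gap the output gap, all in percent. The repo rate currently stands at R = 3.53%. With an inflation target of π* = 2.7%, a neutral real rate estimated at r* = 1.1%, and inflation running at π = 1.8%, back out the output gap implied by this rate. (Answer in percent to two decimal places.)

2.59%

0.4 gap = 3.53 − 1.1 − 1.8 − 0.45 × (1.8 − 2.7) = 1.035
gap = 1.035 / 0.4 = 2.59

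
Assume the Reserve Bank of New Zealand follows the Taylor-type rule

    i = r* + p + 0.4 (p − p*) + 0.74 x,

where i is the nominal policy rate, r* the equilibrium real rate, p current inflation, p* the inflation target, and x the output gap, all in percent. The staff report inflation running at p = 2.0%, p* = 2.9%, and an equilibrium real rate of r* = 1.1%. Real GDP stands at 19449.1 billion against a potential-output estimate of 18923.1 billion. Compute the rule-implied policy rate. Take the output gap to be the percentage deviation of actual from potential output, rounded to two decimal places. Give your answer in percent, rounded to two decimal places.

4.80%

Output gap = 100 × (19449.1 − 18923.1) / 18923.1 = 2.78%.
i = 1.10 + 2.00 + 0.4 × (2.00 − 2.90) + 0.74 × 2.78
   = 1.10 + 2 − 0.36 + 2.0572 = 4.80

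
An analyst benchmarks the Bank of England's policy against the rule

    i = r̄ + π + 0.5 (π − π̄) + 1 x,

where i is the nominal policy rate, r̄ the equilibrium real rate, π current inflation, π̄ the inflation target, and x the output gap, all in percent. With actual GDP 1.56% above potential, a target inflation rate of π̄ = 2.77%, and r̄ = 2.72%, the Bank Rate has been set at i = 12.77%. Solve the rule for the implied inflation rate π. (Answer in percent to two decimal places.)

Output 1.56% above potential → x = 1.56.
Collecting π: i = r̄ + (1 + 0.5) π − 0.5 π̄ + 1 x
1.5 π = 12.77 − 2.72 + 0.5 × 2.77 − 1 × 1.56 = 9.875
π = 9.875 / 1.5 = 6.58

6.58%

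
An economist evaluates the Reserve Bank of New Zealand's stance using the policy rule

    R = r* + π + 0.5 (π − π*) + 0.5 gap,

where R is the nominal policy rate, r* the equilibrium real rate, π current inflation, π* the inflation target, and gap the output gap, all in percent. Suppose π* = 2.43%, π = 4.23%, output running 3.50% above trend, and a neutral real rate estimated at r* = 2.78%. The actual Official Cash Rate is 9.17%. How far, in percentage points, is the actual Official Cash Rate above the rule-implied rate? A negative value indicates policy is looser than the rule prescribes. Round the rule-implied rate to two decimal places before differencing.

-0.49 pp

Output 3.50% above potential → gap = 3.50.
R = 2.78 + 4.23 + 0.5 × (4.23 − 2.43) + 0.5 × 3.50
   = 2.78 + 4.23 + 0.9 + 1.75 = 9.66
Deviation = 9.17 − 9.66 = -0.49 pp.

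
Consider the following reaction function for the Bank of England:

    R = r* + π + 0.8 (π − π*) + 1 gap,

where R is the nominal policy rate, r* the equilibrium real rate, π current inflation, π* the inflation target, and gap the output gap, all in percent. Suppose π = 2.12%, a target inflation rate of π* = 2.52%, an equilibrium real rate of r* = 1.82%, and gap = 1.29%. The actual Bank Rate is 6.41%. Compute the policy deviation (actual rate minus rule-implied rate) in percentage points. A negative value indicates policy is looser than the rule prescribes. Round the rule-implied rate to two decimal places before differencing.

R = 1.82 + 2.12 + 0.8 × (2.12 − 2.52) + 1 × 1.29
   = 1.82 + 2.12 − 0.32 + 1.29 = 4.91
Deviation = 6.41 − 4.91 = 1.50 pp.

1.50 pp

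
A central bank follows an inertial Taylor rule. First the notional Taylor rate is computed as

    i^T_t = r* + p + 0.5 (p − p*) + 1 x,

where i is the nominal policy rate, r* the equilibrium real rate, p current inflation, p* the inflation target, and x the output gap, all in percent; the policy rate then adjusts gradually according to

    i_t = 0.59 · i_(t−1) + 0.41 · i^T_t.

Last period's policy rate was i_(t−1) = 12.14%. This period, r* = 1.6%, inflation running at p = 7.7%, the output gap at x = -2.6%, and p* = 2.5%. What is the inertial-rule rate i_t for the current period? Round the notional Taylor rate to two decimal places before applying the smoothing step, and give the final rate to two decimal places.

10.98%

i^T_t = 1.6 + 7.7 + 0.5 × (7.7 − 2.5) + 1 × (-2.6)
   = 1.6 + 7.7 + 2.6 − 2.6 = 9.30
i_t = 0.59 × 12.14 + 0.41 × 9.30 = 7.1626 + 3.813 = 10.98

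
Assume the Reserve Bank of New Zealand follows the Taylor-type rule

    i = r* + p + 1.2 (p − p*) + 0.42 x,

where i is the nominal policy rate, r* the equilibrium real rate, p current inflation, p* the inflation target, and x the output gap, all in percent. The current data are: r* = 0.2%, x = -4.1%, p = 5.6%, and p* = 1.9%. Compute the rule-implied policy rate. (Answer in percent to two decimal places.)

8.52%

i = 0.2 + 5.6 + 1.2 × (5.6 − 1.9) + 0.42 × (-4.1)
   = 0.2 + 5.6 + 4.44 − 1.722 = 8.52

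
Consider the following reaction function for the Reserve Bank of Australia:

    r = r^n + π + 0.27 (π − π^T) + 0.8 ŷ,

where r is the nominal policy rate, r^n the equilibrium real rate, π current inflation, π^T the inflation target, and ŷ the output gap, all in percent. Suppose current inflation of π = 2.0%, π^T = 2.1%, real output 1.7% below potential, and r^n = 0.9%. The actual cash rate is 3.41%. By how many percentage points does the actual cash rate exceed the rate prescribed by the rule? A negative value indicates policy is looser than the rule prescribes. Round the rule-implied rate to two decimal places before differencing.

1.90 pp

Output 1.7% below potential → ŷ = -1.7.
r = 0.9 + 2.0 + 0.27 × (2.0 − 2.1) + 0.8 × (-1.7)
   = 0.9 + 2 − 0.027 − 1.36 = 1.51
Deviation = 3.41 − 1.51 = 1.90 pp.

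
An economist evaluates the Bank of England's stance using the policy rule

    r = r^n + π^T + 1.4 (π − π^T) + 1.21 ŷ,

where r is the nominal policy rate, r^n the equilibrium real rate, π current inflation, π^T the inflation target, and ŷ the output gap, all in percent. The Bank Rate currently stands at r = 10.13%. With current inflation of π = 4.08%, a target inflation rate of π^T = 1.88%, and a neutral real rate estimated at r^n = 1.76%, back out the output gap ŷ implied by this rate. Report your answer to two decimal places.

2.82%

1.21 ŷ = 10.13 − 1.76 − 1.88 − 1.4 × (4.08 − 1.88) = 3.41
ŷ = 3.41 / 1.21 = 2.82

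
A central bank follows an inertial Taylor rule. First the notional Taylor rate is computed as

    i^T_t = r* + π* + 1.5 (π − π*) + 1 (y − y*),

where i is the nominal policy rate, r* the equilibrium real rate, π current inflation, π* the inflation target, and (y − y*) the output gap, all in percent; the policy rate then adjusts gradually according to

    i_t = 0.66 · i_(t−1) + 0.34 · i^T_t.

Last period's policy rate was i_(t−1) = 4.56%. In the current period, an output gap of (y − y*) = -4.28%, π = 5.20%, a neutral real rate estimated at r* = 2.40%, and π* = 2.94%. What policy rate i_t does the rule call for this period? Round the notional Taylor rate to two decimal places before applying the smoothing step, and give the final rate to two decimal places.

4.52%

i^T_t = 2.40 + 2.94 + 1.5 × (5.20 − 2.94) + 1 × (-4.28)
   = 2.40 + 2.94 + 3.39 − 4.28 = 4.45
i_t = 0.66 × 4.56 + 0.34 × 4.45 = 3.0096 + 1.513 = 4.52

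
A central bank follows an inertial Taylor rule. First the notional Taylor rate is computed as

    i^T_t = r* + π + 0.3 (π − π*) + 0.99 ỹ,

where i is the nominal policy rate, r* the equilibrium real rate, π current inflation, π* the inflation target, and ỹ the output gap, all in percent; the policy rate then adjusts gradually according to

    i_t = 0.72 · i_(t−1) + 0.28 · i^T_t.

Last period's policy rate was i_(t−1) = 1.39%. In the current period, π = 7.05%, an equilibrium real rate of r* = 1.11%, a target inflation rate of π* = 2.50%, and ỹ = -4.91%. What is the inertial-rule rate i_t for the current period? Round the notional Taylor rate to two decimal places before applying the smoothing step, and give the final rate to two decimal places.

2.31%

i^T_t = 1.11 + 7.05 + 0.3 × (7.05 − 2.50) + 0.99 × (-4.91)
   = 1.11 + 7.05 + 1.365 − 4.8609 = 4.66
i_t = 0.72 × 1.39 + 0.28 × 4.66 = 1.0008 + 1.3048 = 2.31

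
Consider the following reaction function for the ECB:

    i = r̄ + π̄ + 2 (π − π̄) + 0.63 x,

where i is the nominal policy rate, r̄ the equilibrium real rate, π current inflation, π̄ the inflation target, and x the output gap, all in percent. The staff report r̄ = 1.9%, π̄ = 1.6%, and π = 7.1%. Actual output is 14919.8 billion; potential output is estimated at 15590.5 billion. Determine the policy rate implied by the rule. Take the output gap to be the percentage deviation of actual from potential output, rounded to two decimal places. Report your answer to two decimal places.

11.79%

Output gap = 100 × (14919.8 − 15590.5) / 15590.5 = -4.30%.
i = 1.90 + 1.60 + 2 × (7.10 − 1.60) + 0.63 × (-4.30)
   = 1.90 + 1.6 + 11 − 2.709 = 11.79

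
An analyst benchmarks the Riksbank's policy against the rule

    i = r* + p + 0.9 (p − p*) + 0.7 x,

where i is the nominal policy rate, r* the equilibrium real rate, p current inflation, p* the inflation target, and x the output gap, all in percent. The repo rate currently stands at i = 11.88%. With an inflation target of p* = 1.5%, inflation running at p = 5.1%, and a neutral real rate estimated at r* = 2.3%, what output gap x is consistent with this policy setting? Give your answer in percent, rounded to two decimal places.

1.77%

0.7 x = 11.88 − 2.3 − 5.1 − 0.9 × (5.1 − 1.5) = 1.24
x = 1.24 / 0.7 = 1.77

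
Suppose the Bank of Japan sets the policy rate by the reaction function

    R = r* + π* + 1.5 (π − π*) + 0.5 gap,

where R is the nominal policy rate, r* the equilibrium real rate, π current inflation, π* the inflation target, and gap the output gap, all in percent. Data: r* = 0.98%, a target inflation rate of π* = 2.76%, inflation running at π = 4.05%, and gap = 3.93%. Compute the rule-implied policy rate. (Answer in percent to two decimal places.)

R = 0.98 + 2.76 + 1.5 × (4.05 − 2.76) + 0.5 × 3.93
   = 0.98 + 2.76 + 1.935 + 1.965 = 7.64

7.64%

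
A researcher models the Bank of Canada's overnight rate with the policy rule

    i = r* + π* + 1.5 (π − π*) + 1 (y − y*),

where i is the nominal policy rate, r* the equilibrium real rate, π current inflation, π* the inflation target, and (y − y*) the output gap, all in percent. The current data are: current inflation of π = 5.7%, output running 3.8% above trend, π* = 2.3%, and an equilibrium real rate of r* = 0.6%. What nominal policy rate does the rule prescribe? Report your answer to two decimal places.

11.80%

Output 3.8% above potential → (y − y*) = 3.8.
i = 0.6 + 2.3 + 1.5 × (5.7 − 2.3) + 1 × 3.8
   = 0.6 + 2.3 + 5.1 + 3.8 = 11.80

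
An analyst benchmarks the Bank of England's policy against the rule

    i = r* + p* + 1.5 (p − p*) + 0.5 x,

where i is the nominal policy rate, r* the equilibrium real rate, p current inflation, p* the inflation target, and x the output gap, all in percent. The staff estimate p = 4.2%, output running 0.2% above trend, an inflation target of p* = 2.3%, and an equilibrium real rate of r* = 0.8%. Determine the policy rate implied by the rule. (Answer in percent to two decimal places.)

6.05%

Output 0.2% above potential → x = 0.2.
i = 0.8 + 2.3 + 1.5 × (4.2 − 2.3) + 0.5 × 0.2
   = 0.8 + 2.3 + 2.85 + 0.1 = 6.05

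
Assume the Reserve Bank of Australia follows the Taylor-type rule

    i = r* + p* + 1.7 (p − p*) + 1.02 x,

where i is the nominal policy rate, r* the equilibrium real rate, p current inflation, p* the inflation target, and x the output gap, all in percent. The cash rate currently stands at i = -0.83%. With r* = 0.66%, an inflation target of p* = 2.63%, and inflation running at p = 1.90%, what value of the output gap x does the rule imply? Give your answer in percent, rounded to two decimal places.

-2.82%

1.02 x = -0.83 − 0.66 − 2.63 − 1.7 × (1.90 − 2.63) = -2.879
x = -2.879 / 1.02 = -2.82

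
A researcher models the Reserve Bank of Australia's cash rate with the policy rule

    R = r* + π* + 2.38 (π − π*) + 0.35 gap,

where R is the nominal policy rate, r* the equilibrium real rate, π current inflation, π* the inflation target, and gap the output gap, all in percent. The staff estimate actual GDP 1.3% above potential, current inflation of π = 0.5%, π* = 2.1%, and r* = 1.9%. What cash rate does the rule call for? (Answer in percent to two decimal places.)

Output 1.3% above potential → gap = 1.3.
R = 1.9 + 2.1 + 2.38 × (0.5 − 2.1) + 0.35 × 1.3
   = 1.9 + 2.1 − 3.808 + 0.455 = 0.65

0.65%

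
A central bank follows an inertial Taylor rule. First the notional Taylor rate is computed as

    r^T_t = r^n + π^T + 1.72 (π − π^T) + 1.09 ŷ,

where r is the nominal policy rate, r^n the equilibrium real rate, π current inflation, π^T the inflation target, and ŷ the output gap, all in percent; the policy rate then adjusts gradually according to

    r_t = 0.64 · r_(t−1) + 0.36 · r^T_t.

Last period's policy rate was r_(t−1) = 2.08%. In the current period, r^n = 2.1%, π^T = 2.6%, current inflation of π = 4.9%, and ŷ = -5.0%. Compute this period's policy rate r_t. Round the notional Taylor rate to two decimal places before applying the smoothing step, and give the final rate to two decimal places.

2.49%

r^T_t = 2.1 + 2.6 + 1.72 × (4.9 − 2.6) + 1.09 × (-5.0)
   = 2.1 + 2.6 + 3.956 − 5.45 = 3.21
r_t = 0.64 × 2.08 + 0.36 × 3.21 = 1.3312 + 1.1556 = 2.49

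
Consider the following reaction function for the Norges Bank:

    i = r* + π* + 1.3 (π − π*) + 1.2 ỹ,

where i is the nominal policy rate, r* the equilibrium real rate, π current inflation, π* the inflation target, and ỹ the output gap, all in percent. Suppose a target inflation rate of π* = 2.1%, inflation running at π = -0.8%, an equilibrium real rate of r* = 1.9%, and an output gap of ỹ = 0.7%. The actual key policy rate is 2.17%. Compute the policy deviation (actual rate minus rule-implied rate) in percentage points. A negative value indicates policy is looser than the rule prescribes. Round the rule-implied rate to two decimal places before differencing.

i = 1.9 + 2.1 + 1.3 × (-0.8 − 2.1) + 1.2 × 0.7
   = 1.9 + 2.1 − 3.77 + 0.84 = 1.07
Deviation = 2.17 − 1.07 = 1.10 pp.

1.10 pp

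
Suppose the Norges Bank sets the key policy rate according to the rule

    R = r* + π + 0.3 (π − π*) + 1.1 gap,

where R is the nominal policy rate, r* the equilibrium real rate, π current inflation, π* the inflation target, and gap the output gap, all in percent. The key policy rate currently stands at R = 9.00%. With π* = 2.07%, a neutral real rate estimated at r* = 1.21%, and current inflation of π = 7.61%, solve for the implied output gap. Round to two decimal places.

1.1 gap = 9.00 − 1.21 − 7.61 − 0.3 × (7.61 − 2.07) = -1.482
gap = -1.482 / 1.1 = -1.35

-1.35%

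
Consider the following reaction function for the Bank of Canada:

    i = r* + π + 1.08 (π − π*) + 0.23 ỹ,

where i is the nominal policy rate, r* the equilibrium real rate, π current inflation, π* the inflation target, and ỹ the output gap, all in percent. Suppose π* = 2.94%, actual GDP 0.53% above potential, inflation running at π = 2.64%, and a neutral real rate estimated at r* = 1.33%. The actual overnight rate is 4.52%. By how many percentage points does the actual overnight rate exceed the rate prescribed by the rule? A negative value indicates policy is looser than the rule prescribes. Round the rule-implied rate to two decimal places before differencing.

0.75 pp

Output 0.53% above potential → ỹ = 0.53.
i = 1.33 + 2.64 + 1.08 × (2.64 − 2.94) + 0.23 × 0.53
   = 1.33 + 2.64 − 0.324 + 0.1219 = 3.77
Deviation = 4.52 − 3.77 = 0.75 pp.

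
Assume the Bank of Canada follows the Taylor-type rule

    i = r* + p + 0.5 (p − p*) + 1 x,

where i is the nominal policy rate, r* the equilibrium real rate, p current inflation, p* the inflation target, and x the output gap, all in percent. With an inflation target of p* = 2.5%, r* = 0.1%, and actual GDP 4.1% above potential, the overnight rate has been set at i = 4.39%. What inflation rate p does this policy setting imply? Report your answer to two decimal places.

0.96%

Output 4.1% above potential → x = 4.1.
Collecting p: i = r* + (1 + 0.5) p − 0.5 p* + 1 x
1.5 p = 4.39 − 0.1 + 0.5 × 2.5 − 1 × 4.1 = 1.44
p = 1.44 / 1.5 = 0.96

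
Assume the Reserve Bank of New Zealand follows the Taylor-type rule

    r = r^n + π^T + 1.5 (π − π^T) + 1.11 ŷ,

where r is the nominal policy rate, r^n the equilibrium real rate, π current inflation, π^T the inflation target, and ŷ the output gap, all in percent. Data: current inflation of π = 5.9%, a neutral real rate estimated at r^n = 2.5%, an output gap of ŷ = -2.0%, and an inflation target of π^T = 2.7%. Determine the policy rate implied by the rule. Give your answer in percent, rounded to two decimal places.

7.78%

r = 2.5 + 2.7 + 1.5 × (5.9 − 2.7) + 1.11 × (-2.0)
   = 2.5 + 2.7 + 4.8 − 2.22 = 7.78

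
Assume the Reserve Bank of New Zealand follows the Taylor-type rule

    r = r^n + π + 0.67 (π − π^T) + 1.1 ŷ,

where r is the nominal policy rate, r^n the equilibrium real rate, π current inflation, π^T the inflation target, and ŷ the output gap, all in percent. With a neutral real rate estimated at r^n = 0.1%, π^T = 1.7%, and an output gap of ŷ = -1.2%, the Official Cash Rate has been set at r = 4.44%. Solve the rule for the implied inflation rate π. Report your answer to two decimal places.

4.07%

Collecting π: r = r^n + (1 + 0.67) π − 0.67 π^T + 1.1 ŷ
1.67 π = 4.44 − 0.1 + 0.67 × 1.7 − 1.1 × (-1.2) = 6.799
π = 6.799 / 1.67 = 4.07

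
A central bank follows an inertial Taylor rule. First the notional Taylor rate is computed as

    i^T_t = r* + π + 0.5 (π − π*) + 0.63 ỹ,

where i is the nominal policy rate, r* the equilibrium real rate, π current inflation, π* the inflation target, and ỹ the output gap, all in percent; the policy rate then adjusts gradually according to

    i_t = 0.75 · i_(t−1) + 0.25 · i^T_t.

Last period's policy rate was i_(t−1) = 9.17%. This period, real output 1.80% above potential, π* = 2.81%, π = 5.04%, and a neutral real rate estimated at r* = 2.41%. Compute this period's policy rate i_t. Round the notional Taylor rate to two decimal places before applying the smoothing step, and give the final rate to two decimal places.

Output 1.80% above potential → ỹ = 1.80.
i^T_t = 2.41 + 5.04 + 0.5 × (5.04 − 2.81) + 0.63 × 1.80
   = 2.41 + 5.04 + 1.115 + 1.134 = 9.70
i_t = 0.75 × 9.17 + 0.25 × 9.70 = 6.8775 + 2.425 = 9.30

9.30%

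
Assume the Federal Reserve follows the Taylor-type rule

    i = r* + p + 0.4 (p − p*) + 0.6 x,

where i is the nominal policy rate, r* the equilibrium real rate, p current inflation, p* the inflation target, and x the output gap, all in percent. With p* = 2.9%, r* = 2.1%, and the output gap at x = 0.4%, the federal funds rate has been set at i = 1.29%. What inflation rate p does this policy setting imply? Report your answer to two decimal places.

Collecting p: i = r* + (1 + 0.4) p − 0.4 p* + 0.6 x
1.4 p = 1.29 − 2.1 + 0.4 × 2.9 − 0.6 × 0.4 = 0.11
p = 0.11 / 1.4 = 0.08

0.08%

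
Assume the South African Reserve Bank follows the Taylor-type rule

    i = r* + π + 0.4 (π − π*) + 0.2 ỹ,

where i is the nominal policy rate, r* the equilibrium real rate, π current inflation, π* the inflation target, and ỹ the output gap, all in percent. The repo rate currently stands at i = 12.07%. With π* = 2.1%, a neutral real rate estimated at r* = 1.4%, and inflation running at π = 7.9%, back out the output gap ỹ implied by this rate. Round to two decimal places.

0.2 ỹ = 12.07 − 1.4 − 7.9 − 0.4 × (7.9 − 2.1) = 0.45
ỹ = 0.45 / 0.2 = 2.25

2.25%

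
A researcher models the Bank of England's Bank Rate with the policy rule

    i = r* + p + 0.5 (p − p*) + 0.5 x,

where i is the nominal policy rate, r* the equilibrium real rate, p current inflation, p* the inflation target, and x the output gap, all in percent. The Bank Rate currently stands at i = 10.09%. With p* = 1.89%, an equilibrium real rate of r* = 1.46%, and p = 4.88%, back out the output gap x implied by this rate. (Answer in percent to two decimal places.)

0.5 x = 10.09 − 1.46 − 4.88 − 0.5 × (4.88 − 1.89) = 2.255
x = 2.255 / 0.5 = 4.51

4.51%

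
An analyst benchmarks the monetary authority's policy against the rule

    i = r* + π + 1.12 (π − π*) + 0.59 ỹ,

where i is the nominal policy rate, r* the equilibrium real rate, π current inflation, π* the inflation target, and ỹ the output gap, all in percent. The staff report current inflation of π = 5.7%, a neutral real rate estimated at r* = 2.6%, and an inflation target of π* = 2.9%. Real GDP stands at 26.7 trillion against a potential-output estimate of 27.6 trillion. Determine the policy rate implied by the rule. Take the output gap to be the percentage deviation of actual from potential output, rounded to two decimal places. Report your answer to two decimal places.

Output gap = 100 × (26.7 − 27.6) / 27.6 = -3.26%.
i = 2.60 + 5.70 + 1.12 × (5.70 − 2.90) + 0.59 × (-3.26)
   = 2.60 + 5.7 + 3.136 − 1.9234 = 9.51

9.51%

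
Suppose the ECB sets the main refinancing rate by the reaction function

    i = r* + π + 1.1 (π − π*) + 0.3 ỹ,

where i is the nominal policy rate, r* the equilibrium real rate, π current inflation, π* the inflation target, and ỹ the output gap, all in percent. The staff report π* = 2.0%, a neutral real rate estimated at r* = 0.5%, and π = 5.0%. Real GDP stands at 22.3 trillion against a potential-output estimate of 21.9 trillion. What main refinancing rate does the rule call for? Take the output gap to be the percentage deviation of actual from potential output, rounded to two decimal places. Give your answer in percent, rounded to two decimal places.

Output gap = 100 × (22.3 − 21.9) / 21.9 = 1.83%.
i = 0.50 + 5.00 + 1.1 × (5.00 − 2.00) + 0.3 × 1.83
   = 0.50 + 5 + 3.3 + 0.549 = 9.35

9.35%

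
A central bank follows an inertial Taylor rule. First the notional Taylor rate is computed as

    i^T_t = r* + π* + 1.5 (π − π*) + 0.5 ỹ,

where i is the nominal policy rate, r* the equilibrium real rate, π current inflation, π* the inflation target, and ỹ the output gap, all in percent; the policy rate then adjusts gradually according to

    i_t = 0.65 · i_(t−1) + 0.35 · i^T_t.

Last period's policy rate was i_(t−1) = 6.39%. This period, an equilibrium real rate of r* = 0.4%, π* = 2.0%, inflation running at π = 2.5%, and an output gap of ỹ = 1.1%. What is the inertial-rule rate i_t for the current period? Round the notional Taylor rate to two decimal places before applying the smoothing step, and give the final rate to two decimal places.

5.45%

i^T_t = 0.4 + 2.0 + 1.5 × (2.5 − 2.0) + 0.5 × 1.1
   = 0.4 + 2 + 0.75 + 0.55 = 3.70
i_t = 0.65 × 6.39 + 0.35 × 3.70 = 4.1535 + 1.295 = 5.45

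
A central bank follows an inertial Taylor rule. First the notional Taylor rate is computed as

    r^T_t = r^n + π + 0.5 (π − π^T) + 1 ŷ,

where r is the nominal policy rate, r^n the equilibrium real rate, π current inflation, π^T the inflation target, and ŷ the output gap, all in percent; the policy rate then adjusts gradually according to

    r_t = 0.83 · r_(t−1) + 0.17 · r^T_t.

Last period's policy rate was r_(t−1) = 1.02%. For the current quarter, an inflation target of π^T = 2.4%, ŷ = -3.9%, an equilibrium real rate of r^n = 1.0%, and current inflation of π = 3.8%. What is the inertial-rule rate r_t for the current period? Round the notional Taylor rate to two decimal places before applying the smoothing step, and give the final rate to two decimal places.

1.12%

r^T_t = 1.0 + 3.8 + 0.5 × (3.8 − 2.4) + 1 × (-3.9)
   = 1.0 + 3.8 + 0.7 − 3.9 = 1.60
r_t = 0.83 × 1.02 + 0.17 × 1.60 = 0.8466 + 0.272 = 1.12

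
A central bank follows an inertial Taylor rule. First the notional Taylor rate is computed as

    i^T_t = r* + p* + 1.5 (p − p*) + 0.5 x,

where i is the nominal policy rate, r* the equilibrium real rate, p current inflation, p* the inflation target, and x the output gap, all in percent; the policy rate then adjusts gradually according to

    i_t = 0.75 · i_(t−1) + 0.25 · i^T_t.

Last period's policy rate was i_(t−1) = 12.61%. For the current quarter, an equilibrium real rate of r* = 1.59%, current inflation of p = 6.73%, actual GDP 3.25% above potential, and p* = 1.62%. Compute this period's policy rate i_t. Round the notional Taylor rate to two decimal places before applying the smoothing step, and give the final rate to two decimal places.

12.58%

Output 3.25% above potential → x = 3.25.
i^T_t = 1.59 + 1.62 + 1.5 × (6.73 − 1.62) + 0.5 × 3.25
   = 1.59 + 1.62 + 7.665 + 1.625 = 12.50
i_t = 0.75 × 12.61 + 0.25 × 12.50 = 9.4575 + 3.125 = 12.58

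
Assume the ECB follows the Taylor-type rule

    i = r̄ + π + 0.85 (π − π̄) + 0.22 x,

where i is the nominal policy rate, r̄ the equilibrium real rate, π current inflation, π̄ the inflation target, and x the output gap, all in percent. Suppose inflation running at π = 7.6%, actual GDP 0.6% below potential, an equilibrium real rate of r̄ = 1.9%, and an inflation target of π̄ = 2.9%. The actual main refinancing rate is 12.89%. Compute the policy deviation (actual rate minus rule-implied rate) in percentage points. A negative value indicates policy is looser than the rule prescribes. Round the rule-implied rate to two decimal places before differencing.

Output 0.6% below potential → x = -0.6.
i = 1.9 + 7.6 + 0.85 × (7.6 − 2.9) + 0.22 × (-0.6)
   = 1.9 + 7.6 + 3.995 − 0.132 = 13.36
Deviation = 12.89 − 13.36 = -0.47 pp.

-0.47 pp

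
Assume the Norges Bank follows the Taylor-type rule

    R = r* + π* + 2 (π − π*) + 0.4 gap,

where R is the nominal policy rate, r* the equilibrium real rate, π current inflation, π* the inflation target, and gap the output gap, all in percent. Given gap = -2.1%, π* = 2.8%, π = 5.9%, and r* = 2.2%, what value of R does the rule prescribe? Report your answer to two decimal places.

10.36%

R = 2.2 + 2.8 + 2 × (5.9 − 2.8) + 0.4 × (-2.1)
   = 2.2 + 2.8 + 6.2 − 0.84 = 10.36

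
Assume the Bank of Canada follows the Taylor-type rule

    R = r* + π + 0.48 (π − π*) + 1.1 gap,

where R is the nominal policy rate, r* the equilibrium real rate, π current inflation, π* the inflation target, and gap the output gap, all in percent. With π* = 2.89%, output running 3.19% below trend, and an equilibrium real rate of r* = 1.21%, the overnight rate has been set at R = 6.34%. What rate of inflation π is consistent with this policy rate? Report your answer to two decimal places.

Output 3.19% below potential → gap = -3.19.
Collecting π: R = r* + (1 + 0.48) π − 0.48 π* + 1.1 gap
1.48 π = 6.34 − 1.21 + 0.48 × 2.89 − 1.1 × (-3.19) = 10.0262
π = 10.0262 / 1.48 = 6.77

6.77%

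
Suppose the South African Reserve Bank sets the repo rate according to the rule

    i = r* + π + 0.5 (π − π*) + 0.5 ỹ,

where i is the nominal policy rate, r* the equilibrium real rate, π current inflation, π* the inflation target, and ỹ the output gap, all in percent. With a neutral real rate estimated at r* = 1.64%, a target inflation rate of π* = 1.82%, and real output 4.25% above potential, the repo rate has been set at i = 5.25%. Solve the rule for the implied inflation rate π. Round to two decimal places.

Output 4.25% above potential → ỹ = 4.25.
Collecting π: i = r* + (1 + 0.5) π − 0.5 π* + 0.5 ỹ
1.5 π = 5.25 − 1.64 + 0.5 × 1.82 − 0.5 × 4.25 = 2.395
π = 2.395 / 1.5 = 1.60

1.60%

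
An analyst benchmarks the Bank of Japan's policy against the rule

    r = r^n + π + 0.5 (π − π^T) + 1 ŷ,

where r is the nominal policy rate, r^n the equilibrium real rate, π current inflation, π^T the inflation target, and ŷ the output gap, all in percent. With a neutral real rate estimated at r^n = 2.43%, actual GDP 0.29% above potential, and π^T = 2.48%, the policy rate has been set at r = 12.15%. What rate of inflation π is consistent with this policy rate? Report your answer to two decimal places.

Output 0.29% above potential → ŷ = 0.29.
Collecting π: r = r^n + (1 + 0.5) π − 0.5 π^T + 1 ŷ
1.5 π = 12.15 − 2.43 + 0.5 × 2.48 − 1 × 0.29 = 10.67
π = 10.67 / 1.5 = 7.11

7.11%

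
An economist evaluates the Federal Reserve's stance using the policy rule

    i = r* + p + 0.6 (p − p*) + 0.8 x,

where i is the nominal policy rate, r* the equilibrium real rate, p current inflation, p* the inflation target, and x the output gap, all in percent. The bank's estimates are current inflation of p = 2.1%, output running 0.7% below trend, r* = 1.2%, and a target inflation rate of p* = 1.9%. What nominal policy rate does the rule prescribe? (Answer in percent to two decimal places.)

Output 0.7% below potential → x = -0.7.
i = 1.2 + 2.1 + 0.6 × (2.1 − 1.9) + 0.8 × (-0.7)
   = 1.2 + 2.1 + 0.12 − 0.56 = 2.86

2.86%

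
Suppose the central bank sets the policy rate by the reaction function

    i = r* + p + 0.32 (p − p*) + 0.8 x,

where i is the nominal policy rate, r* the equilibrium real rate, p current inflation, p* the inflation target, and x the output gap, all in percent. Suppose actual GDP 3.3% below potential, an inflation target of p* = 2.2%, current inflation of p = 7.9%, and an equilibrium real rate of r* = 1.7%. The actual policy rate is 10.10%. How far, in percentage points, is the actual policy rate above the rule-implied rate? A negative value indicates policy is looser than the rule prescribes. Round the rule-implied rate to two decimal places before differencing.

Output 3.3% below potential → x = -3.3.
i = 1.7 + 7.9 + 0.32 × (7.9 − 2.2) + 0.8 × (-3.3)
   = 1.7 + 7.9 + 1.824 − 2.64 = 8.78
Deviation = 10.10 − 8.78 = 1.32 pp.

1.32 pp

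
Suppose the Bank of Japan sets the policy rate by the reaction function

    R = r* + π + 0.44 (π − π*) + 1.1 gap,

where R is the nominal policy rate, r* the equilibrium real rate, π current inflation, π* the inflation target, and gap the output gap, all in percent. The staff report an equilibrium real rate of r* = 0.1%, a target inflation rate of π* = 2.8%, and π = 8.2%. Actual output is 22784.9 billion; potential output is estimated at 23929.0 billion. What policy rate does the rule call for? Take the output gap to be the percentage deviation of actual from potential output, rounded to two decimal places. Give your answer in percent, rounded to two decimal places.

5.42%

Output gap = 100 × (22784.9 − 23929.0) / 23929.0 = -4.78%.
R = 0.10 + 8.20 + 0.44 × (8.20 − 2.80) + 1.1 × (-4.78)
   = 0.10 + 8.2 + 2.376 − 5.258 = 5.42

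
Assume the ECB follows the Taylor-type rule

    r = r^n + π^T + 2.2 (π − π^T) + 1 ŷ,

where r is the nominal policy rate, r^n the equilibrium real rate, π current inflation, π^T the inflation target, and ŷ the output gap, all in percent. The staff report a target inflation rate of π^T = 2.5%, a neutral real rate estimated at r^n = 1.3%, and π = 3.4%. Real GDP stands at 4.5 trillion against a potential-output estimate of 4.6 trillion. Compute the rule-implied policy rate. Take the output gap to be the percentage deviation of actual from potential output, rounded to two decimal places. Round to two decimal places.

Output gap = 100 × (4.5 − 4.6) / 4.6 = -2.17%.
r = 1.30 + 2.50 + 2.2 × (3.40 − 2.50) + 1 × (-2.17)
   = 1.30 + 2.5 + 1.98 − 2.17 = 3.61

3.61%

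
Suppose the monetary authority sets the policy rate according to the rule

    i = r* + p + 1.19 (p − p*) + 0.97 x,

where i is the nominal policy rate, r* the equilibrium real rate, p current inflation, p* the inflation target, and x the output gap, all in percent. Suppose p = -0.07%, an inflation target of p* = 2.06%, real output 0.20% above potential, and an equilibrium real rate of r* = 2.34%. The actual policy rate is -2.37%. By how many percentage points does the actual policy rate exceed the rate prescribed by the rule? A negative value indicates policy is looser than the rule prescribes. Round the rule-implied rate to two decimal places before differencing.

-2.30 pp

Output 0.20% above potential → x = 0.20.
i = 2.34 + (-0.07) + 1.19 × (-0.07 − 2.06) + 0.97 × 0.20
   = 2.34 − 0.07 − 2.5347 + 0.194 = -0.07
Deviation = -2.37 − (-0.07) = -2.30 pp.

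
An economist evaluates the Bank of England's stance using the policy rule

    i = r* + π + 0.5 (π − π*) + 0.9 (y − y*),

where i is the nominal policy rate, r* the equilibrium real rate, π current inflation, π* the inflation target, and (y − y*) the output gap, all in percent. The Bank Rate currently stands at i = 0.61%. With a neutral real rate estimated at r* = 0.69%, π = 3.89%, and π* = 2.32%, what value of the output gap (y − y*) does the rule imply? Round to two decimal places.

-5.28%

0.9 (y − y*) = 0.61 − 0.69 − 3.89 − 0.5 × (3.89 − 2.32) = -4.755
(y − y*) = -4.755 / 0.9 = -5.28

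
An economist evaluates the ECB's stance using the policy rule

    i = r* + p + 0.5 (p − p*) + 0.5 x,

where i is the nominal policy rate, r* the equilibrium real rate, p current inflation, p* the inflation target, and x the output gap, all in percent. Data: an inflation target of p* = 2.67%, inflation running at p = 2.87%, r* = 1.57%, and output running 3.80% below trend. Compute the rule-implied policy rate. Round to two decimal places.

2.64%

Output 3.80% below potential → x = -3.80.
i = 1.57 + 2.87 + 0.5 × (2.87 − 2.67) + 0.5 × (-3.80)
   = 1.57 + 2.87 + 0.1 − 1.9 = 2.64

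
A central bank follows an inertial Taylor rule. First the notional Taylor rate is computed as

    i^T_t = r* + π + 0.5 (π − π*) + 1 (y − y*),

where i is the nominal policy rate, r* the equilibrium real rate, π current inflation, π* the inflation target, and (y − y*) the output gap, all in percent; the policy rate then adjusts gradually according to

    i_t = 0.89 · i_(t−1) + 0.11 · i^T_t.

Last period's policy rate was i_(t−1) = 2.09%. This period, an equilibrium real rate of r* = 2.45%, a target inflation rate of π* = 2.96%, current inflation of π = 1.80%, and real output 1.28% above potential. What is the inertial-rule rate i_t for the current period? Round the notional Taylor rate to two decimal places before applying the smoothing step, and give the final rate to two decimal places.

Output 1.28% above potential → (y − y*) = 1.28.
i^T_t = 2.45 + 1.80 + 0.5 × (1.80 − 2.96) + 1 × 1.28
   = 2.45 + 1.8 − 0.58 + 1.28 = 4.95
i_t = 0.89 × 2.09 + 0.11 × 4.95 = 1.8601 + 0.5445 = 2.40

2.40%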